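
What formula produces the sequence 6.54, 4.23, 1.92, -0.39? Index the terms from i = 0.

Check differences: 4.23 - 6.54 = -2.31
1.92 - 4.23 = -2.31
Common difference d = -2.31.
First term a = 6.54.
Formula: S_i = 6.54 - 2.31*i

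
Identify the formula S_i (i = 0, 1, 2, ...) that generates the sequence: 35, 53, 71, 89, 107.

Check differences: 53 - 35 = 18
71 - 53 = 18
Common difference d = 18.
First term a = 35.
Formula: S_i = 35 + 18*i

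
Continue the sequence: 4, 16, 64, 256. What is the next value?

Ratios: 16 / 4 = 4.0
This is a geometric sequence with common ratio r = 4.
Next term = 256 * 4 = 1024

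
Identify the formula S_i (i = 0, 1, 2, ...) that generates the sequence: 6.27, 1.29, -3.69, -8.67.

Check differences: 1.29 - 6.27 = -4.98
-3.69 - 1.29 = -4.98
Common difference d = -4.98.
First term a = 6.27.
Formula: S_i = 6.27 - 4.98*i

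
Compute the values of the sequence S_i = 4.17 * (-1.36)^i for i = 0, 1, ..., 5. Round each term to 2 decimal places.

This is a geometric sequence.
i=0: S_0 = 4.17 * (-1.36)^0 = 4.17
i=1: S_1 = 4.17 * (-1.36)^1 ≈ -5.67
i=2: S_2 = 4.17 * (-1.36)^2 ≈ 7.71
i=3: S_3 = 4.17 * (-1.36)^3 ≈ -10.49
i=4: S_4 = 4.17 * (-1.36)^4 ≈ 14.27
i=5: S_5 = 4.17 * (-1.36)^5 ≈ -19.4
The first 6 terms are: [4.17, -5.67, 7.71, -10.49, 14.27, -19.4]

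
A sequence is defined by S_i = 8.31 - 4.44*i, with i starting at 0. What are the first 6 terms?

This is an arithmetic sequence.
i=0: S_0 = 8.31 + -4.44*0 = 8.31
i=1: S_1 = 8.31 + -4.44*1 = 3.87
i=2: S_2 = 8.31 + -4.44*2 = -0.57
i=3: S_3 = 8.31 + -4.44*3 = -5.01
i=4: S_4 = 8.31 + -4.44*4 = -9.45
i=5: S_5 = 8.31 + -4.44*5 = -13.89
The first 6 terms are: [8.31, 3.87, -0.57, -5.01, -9.45, -13.89]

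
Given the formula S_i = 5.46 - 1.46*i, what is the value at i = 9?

S_9 = 5.46 + -1.46*9 = 5.46 + -13.14 = -7.68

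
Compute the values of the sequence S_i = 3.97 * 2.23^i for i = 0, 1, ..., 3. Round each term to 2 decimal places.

This is a geometric sequence.
i=0: S_0 = 3.97 * 2.23^0 = 3.97
i=1: S_1 = 3.97 * 2.23^1 ≈ 8.85
i=2: S_2 = 3.97 * 2.23^2 ≈ 19.74
i=3: S_3 = 3.97 * 2.23^3 ≈ 44.03
The first 4 terms are: [3.97, 8.85, 19.74, 44.03]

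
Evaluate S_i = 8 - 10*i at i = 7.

S_7 = 8 + -10*7 = 8 + -70 = -62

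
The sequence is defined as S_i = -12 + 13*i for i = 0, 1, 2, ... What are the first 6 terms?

This is an arithmetic sequence.
i=0: S_0 = -12 + 13*0 = -12
i=1: S_1 = -12 + 13*1 = 1
i=2: S_2 = -12 + 13*2 = 14
i=3: S_3 = -12 + 13*3 = 27
i=4: S_4 = -12 + 13*4 = 40
i=5: S_5 = -12 + 13*5 = 53
The first 6 terms are: [-12, 1, 14, 27, 40, 53]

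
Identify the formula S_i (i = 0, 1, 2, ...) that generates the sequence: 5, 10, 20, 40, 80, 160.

Check ratios: 10 / 5 = 2.0
Common ratio r = 2.
First term a = 5.
Formula: S_i = 5 * 2^i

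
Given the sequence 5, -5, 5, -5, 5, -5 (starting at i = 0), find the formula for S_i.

Check ratios: -5 / 5 = -1.0
Common ratio r = -1.
First term a = 5.
Formula: S_i = 5 * (-1)^i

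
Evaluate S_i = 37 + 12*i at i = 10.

S_10 = 37 + 12*10 = 37 + 120 = 157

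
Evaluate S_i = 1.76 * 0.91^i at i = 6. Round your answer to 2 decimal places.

S_6 = 1.76 * 0.91^6 ≈ 1.76 * 0.5679 ≈ 1.0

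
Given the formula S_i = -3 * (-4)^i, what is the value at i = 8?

S_8 = -3 * (-4)^8 = -3 * 65536 = -196608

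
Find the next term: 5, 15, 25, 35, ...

Differences: 15 - 5 = 10
This is an arithmetic sequence with common difference d = 10.
Next term = 35 + 10 = 45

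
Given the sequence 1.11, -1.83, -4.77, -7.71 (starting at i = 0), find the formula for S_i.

Check differences: -1.83 - 1.11 = -2.94
-4.77 - -1.83 = -2.94
Common difference d = -2.94.
First term a = 1.11.
Formula: S_i = 1.11 - 2.94*i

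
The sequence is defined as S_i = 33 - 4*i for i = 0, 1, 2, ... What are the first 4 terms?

This is an arithmetic sequence.
i=0: S_0 = 33 + -4*0 = 33
i=1: S_1 = 33 + -4*1 = 29
i=2: S_2 = 33 + -4*2 = 25
i=3: S_3 = 33 + -4*3 = 21
The first 4 terms are: [33, 29, 25, 21]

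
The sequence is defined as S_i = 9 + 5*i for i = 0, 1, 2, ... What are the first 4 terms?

This is an arithmetic sequence.
i=0: S_0 = 9 + 5*0 = 9
i=1: S_1 = 9 + 5*1 = 14
i=2: S_2 = 9 + 5*2 = 19
i=3: S_3 = 9 + 5*3 = 24
The first 4 terms are: [9, 14, 19, 24]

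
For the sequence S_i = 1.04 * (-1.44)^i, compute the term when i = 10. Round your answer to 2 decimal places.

S_10 = 1.04 * (-1.44)^10 ≈ 1.04 * 38.3376 ≈ 39.87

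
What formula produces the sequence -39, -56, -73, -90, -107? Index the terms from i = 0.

Check differences: -56 - -39 = -17
-73 - -56 = -17
Common difference d = -17.
First term a = -39.
Formula: S_i = -39 - 17*i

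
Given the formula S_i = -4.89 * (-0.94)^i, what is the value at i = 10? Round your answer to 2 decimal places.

S_10 = -4.89 * (-0.94)^10 ≈ -4.89 * 0.5386 ≈ -2.63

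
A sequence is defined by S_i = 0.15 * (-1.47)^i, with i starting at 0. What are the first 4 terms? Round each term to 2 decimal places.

This is a geometric sequence.
i=0: S_0 = 0.15 * (-1.47)^0 = 0.15
i=1: S_1 = 0.15 * (-1.47)^1 ≈ -0.22
i=2: S_2 = 0.15 * (-1.47)^2 ≈ 0.32
i=3: S_3 = 0.15 * (-1.47)^3 ≈ -0.48
The first 4 terms are: [0.15, -0.22, 0.32, -0.48]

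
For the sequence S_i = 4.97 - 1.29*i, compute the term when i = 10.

S_10 = 4.97 + -1.29*10 = 4.97 + -12.9 = -7.93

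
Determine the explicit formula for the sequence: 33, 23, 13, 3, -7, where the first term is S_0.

Check differences: 23 - 33 = -10
13 - 23 = -10
Common difference d = -10.
First term a = 33.
Formula: S_i = 33 - 10*i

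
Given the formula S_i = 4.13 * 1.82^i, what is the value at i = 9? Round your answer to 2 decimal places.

S_9 = 4.13 * 1.82^9 ≈ 4.13 * 219.1001 ≈ 904.88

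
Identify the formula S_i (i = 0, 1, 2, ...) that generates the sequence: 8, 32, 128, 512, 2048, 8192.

Check ratios: 32 / 8 = 4.0
Common ratio r = 4.
First term a = 8.
Formula: S_i = 8 * 4^i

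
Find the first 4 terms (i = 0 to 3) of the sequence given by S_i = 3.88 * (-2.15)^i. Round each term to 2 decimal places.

This is a geometric sequence.
i=0: S_0 = 3.88 * (-2.15)^0 = 3.88
i=1: S_1 = 3.88 * (-2.15)^1 ≈ -8.34
i=2: S_2 = 3.88 * (-2.15)^2 ≈ 17.94
i=3: S_3 = 3.88 * (-2.15)^3 ≈ -38.56
The first 4 terms are: [3.88, -8.34, 17.94, -38.56]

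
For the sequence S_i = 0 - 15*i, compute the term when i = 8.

S_8 = 0 + -15*8 = 0 + -120 = -120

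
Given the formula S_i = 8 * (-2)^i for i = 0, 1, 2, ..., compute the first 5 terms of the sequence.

This is a geometric sequence.
i=0: S_0 = 8 * (-2)^0 = 8
i=1: S_1 = 8 * (-2)^1 = -16
i=2: S_2 = 8 * (-2)^2 = 32
i=3: S_3 = 8 * (-2)^3 = -64
i=4: S_4 = 8 * (-2)^4 = 128
The first 5 terms are: [8, -16, 32, -64, 128]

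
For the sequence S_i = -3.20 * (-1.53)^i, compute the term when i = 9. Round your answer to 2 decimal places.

S_9 = -3.2 * (-1.53)^9 ≈ -3.2 * -45.9434 ≈ 147.02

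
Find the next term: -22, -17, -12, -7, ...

Differences: -17 - -22 = 5
This is an arithmetic sequence with common difference d = 5.
Next term = -7 + 5 = -2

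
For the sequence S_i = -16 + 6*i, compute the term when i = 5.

S_5 = -16 + 6*5 = -16 + 30 = 14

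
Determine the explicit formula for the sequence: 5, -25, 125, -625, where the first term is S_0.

Check ratios: -25 / 5 = -5.0
Common ratio r = -5.
First term a = 5.
Formula: S_i = 5 * (-5)^i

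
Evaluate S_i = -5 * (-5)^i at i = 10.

S_10 = -5 * (-5)^10 = -5 * 9765625 = -48828125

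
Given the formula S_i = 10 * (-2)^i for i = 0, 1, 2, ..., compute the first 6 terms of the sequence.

This is a geometric sequence.
i=0: S_0 = 10 * (-2)^0 = 10
i=1: S_1 = 10 * (-2)^1 = -20
i=2: S_2 = 10 * (-2)^2 = 40
i=3: S_3 = 10 * (-2)^3 = -80
i=4: S_4 = 10 * (-2)^4 = 160
i=5: S_5 = 10 * (-2)^5 = -320
The first 6 terms are: [10, -20, 40, -80, 160, -320]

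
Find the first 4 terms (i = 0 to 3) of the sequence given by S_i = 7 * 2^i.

This is a geometric sequence.
i=0: S_0 = 7 * 2^0 = 7
i=1: S_1 = 7 * 2^1 = 14
i=2: S_2 = 7 * 2^2 = 28
i=3: S_3 = 7 * 2^3 = 56
The first 4 terms are: [7, 14, 28, 56]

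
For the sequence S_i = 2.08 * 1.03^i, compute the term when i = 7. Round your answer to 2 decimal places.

S_7 = 2.08 * 1.03^7 ≈ 2.08 * 1.2299 ≈ 2.56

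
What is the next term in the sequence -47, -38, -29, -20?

Differences: -38 - -47 = 9
This is an arithmetic sequence with common difference d = 9.
Next term = -20 + 9 = -11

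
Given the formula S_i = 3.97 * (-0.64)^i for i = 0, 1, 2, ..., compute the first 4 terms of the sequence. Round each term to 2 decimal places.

This is a geometric sequence.
i=0: S_0 = 3.97 * (-0.64)^0 = 3.97
i=1: S_1 = 3.97 * (-0.64)^1 ≈ -2.54
i=2: S_2 = 3.97 * (-0.64)^2 ≈ 1.63
i=3: S_3 = 3.97 * (-0.64)^3 ≈ -1.04
The first 4 terms are: [3.97, -2.54, 1.63, -1.04]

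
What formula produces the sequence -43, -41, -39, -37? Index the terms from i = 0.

Check differences: -41 - -43 = 2
-39 - -41 = 2
Common difference d = 2.
First term a = -43.
Formula: S_i = -43 + 2*i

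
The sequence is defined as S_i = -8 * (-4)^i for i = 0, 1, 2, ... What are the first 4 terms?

This is a geometric sequence.
i=0: S_0 = -8 * (-4)^0 = -8
i=1: S_1 = -8 * (-4)^1 = 32
i=2: S_2 = -8 * (-4)^2 = -128
i=3: S_3 = -8 * (-4)^3 = 512
The first 4 terms are: [-8, 32, -128, 512]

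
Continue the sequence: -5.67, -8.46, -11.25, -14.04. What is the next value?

Differences: -8.46 - -5.67 = -2.79
This is an arithmetic sequence with common difference d = -2.79.
Next term = -14.04 + -2.79 = -16.83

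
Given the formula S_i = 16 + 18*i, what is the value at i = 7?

S_7 = 16 + 18*7 = 16 + 126 = 142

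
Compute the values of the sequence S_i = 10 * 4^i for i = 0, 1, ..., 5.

This is a geometric sequence.
i=0: S_0 = 10 * 4^0 = 10
i=1: S_1 = 10 * 4^1 = 40
i=2: S_2 = 10 * 4^2 = 160
i=3: S_3 = 10 * 4^3 = 640
i=4: S_4 = 10 * 4^4 = 2560
i=5: S_5 = 10 * 4^5 = 10240
The first 6 terms are: [10, 40, 160, 640, 2560, 10240]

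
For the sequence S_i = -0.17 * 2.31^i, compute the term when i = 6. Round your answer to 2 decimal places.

S_6 = -0.17 * 2.31^6 ≈ -0.17 * 151.9399 ≈ -25.83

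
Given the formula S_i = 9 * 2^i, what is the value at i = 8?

S_8 = 9 * 2^8 = 9 * 256 = 2304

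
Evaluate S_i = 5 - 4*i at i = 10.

S_10 = 5 + -4*10 = 5 + -40 = -35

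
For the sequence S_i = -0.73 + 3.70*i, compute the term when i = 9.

S_9 = -0.73 + 3.7*9 = -0.73 + 33.3 = 32.57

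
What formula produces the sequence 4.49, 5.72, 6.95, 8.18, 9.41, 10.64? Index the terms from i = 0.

Check differences: 5.72 - 4.49 = 1.23
6.95 - 5.72 = 1.23
Common difference d = 1.23.
First term a = 4.49.
Formula: S_i = 4.49 + 1.23*i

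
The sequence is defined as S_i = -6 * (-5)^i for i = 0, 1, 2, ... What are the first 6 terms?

This is a geometric sequence.
i=0: S_0 = -6 * (-5)^0 = -6
i=1: S_1 = -6 * (-5)^1 = 30
i=2: S_2 = -6 * (-5)^2 = -150
i=3: S_3 = -6 * (-5)^3 = 750
i=4: S_4 = -6 * (-5)^4 = -3750
i=5: S_5 = -6 * (-5)^5 = 18750
The first 6 terms are: [-6, 30, -150, 750, -3750, 18750]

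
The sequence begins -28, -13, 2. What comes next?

Differences: -13 - -28 = 15
This is an arithmetic sequence with common difference d = 15.
Next term = 2 + 15 = 17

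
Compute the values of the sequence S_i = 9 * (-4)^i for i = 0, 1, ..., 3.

This is a geometric sequence.
i=0: S_0 = 9 * (-4)^0 = 9
i=1: S_1 = 9 * (-4)^1 = -36
i=2: S_2 = 9 * (-4)^2 = 144
i=3: S_3 = 9 * (-4)^3 = -576
The first 4 terms are: [9, -36, 144, -576]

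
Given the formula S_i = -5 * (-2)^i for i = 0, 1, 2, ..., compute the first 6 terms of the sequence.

This is a geometric sequence.
i=0: S_0 = -5 * (-2)^0 = -5
i=1: S_1 = -5 * (-2)^1 = 10
i=2: S_2 = -5 * (-2)^2 = -20
i=3: S_3 = -5 * (-2)^3 = 40
i=4: S_4 = -5 * (-2)^4 = -80
i=5: S_5 = -5 * (-2)^5 = 160
The first 6 terms are: [-5, 10, -20, 40, -80, 160]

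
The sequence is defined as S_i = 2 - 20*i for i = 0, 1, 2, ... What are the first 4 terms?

This is an arithmetic sequence.
i=0: S_0 = 2 + -20*0 = 2
i=1: S_1 = 2 + -20*1 = -18
i=2: S_2 = 2 + -20*2 = -38
i=3: S_3 = 2 + -20*3 = -58
The first 4 terms are: [2, -18, -38, -58]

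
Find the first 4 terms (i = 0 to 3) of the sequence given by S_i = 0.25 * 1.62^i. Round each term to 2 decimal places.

This is a geometric sequence.
i=0: S_0 = 0.25 * 1.62^0 = 0.25
i=1: S_1 = 0.25 * 1.62^1 ≈ 0.41
i=2: S_2 = 0.25 * 1.62^2 ≈ 0.66
i=3: S_3 = 0.25 * 1.62^3 ≈ 1.06
The first 4 terms are: [0.25, 0.41, 0.66, 1.06]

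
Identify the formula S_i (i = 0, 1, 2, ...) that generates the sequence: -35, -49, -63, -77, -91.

Check differences: -49 - -35 = -14
-63 - -49 = -14
Common difference d = -14.
First term a = -35.
Formula: S_i = -35 - 14*i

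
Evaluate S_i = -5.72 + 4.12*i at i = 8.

S_8 = -5.72 + 4.12*8 = -5.72 + 32.96 = 27.24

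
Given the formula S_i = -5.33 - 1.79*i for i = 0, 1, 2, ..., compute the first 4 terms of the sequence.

This is an arithmetic sequence.
i=0: S_0 = -5.33 + -1.79*0 = -5.33
i=1: S_1 = -5.33 + -1.79*1 = -7.12
i=2: S_2 = -5.33 + -1.79*2 = -8.91
i=3: S_3 = -5.33 + -1.79*3 = -10.7
The first 4 terms are: [-5.33, -7.12, -8.91, -10.7]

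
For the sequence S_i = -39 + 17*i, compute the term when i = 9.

S_9 = -39 + 17*9 = -39 + 153 = 114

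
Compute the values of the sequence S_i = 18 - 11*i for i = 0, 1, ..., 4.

This is an arithmetic sequence.
i=0: S_0 = 18 + -11*0 = 18
i=1: S_1 = 18 + -11*1 = 7
i=2: S_2 = 18 + -11*2 = -4
i=3: S_3 = 18 + -11*3 = -15
i=4: S_4 = 18 + -11*4 = -26
The first 5 terms are: [18, 7, -4, -15, -26]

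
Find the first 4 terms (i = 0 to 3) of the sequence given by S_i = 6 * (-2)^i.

This is a geometric sequence.
i=0: S_0 = 6 * (-2)^0 = 6
i=1: S_1 = 6 * (-2)^1 = -12
i=2: S_2 = 6 * (-2)^2 = 24
i=3: S_3 = 6 * (-2)^3 = -48
The first 4 terms are: [6, -12, 24, -48]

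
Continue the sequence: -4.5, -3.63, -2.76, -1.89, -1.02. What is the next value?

Differences: -3.63 - -4.5 = 0.87
This is an arithmetic sequence with common difference d = 0.87.
Next term = -1.02 + 0.87 = -0.15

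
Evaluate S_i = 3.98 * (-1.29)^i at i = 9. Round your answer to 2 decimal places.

S_9 = 3.98 * (-1.29)^9 ≈ 3.98 * -9.8925 ≈ -39.37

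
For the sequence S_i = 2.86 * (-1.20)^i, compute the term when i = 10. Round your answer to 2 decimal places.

S_10 = 2.86 * (-1.2)^10 ≈ 2.86 * 6.1917 ≈ 17.71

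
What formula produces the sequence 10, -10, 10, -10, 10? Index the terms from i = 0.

Check ratios: -10 / 10 = -1.0
Common ratio r = -1.
First term a = 10.
Formula: S_i = 10 * (-1)^i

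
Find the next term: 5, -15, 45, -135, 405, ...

Ratios: -15 / 5 = -3.0
This is a geometric sequence with common ratio r = -3.
Next term = 405 * -3 = -1215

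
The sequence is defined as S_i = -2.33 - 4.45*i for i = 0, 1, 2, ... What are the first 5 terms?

This is an arithmetic sequence.
i=0: S_0 = -2.33 + -4.45*0 = -2.33
i=1: S_1 = -2.33 + -4.45*1 = -6.78
i=2: S_2 = -2.33 + -4.45*2 = -11.23
i=3: S_3 = -2.33 + -4.45*3 = -15.68
i=4: S_4 = -2.33 + -4.45*4 = -20.13
The first 5 terms are: [-2.33, -6.78, -11.23, -15.68, -20.13]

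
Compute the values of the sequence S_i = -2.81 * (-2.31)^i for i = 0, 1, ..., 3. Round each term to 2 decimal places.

This is a geometric sequence.
i=0: S_0 = -2.81 * (-2.31)^0 = -2.81
i=1: S_1 = -2.81 * (-2.31)^1 ≈ 6.49
i=2: S_2 = -2.81 * (-2.31)^2 ≈ -14.99
i=3: S_3 = -2.81 * (-2.31)^3 ≈ 34.64
The first 4 terms are: [-2.81, 6.49, -14.99, 34.64]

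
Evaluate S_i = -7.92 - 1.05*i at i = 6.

S_6 = -7.92 + -1.05*6 = -7.92 + -6.3 = -14.22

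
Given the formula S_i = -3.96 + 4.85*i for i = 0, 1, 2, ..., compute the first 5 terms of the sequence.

This is an arithmetic sequence.
i=0: S_0 = -3.96 + 4.85*0 = -3.96
i=1: S_1 = -3.96 + 4.85*1 = 0.89
i=2: S_2 = -3.96 + 4.85*2 = 5.74
i=3: S_3 = -3.96 + 4.85*3 = 10.59
i=4: S_4 = -3.96 + 4.85*4 = 15.44
The first 5 terms are: [-3.96, 0.89, 5.74, 10.59, 15.44]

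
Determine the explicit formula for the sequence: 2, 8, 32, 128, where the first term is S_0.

Check ratios: 8 / 2 = 4.0
Common ratio r = 4.
First term a = 2.
Formula: S_i = 2 * 4^i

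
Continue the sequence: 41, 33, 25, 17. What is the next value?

Differences: 33 - 41 = -8
This is an arithmetic sequence with common difference d = -8.
Next term = 17 + -8 = 9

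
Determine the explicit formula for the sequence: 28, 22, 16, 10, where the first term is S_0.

Check differences: 22 - 28 = -6
16 - 22 = -6
Common difference d = -6.
First term a = 28.
Formula: S_i = 28 - 6*i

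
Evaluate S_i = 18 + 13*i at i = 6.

S_6 = 18 + 13*6 = 18 + 78 = 96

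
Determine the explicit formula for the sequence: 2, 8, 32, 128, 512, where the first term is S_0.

Check ratios: 8 / 2 = 4.0
Common ratio r = 4.
First term a = 2.
Formula: S_i = 2 * 4^i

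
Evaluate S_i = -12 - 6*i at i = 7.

S_7 = -12 + -6*7 = -12 + -42 = -54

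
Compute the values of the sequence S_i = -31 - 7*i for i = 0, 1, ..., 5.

This is an arithmetic sequence.
i=0: S_0 = -31 + -7*0 = -31
i=1: S_1 = -31 + -7*1 = -38
i=2: S_2 = -31 + -7*2 = -45
i=3: S_3 = -31 + -7*3 = -52
i=4: S_4 = -31 + -7*4 = -59
i=5: S_5 = -31 + -7*5 = -66
The first 6 terms are: [-31, -38, -45, -52, -59, -66]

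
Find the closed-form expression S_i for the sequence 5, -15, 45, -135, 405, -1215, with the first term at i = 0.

Check ratios: -15 / 5 = -3.0
Common ratio r = -3.
First term a = 5.
Formula: S_i = 5 * (-3)^i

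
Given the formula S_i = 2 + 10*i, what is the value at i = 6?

S_6 = 2 + 10*6 = 2 + 60 = 62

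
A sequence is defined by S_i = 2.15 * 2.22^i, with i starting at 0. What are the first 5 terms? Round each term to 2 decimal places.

This is a geometric sequence.
i=0: S_0 = 2.15 * 2.22^0 = 2.15
i=1: S_1 = 2.15 * 2.22^1 ≈ 4.77
i=2: S_2 = 2.15 * 2.22^2 ≈ 10.6
i=3: S_3 = 2.15 * 2.22^3 ≈ 23.52
i=4: S_4 = 2.15 * 2.22^4 ≈ 52.22
The first 5 terms are: [2.15, 4.77, 10.6, 23.52, 52.22]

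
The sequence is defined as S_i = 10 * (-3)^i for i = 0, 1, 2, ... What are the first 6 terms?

This is a geometric sequence.
i=0: S_0 = 10 * (-3)^0 = 10
i=1: S_1 = 10 * (-3)^1 = -30
i=2: S_2 = 10 * (-3)^2 = 90
i=3: S_3 = 10 * (-3)^3 = -270
i=4: S_4 = 10 * (-3)^4 = 810
i=5: S_5 = 10 * (-3)^5 = -2430
The first 6 terms are: [10, -30, 90, -270, 810, -2430]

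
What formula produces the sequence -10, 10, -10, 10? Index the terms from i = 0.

Check ratios: 10 / -10 = -1.0
Common ratio r = -1.
First term a = -10.
Formula: S_i = -10 * (-1)^i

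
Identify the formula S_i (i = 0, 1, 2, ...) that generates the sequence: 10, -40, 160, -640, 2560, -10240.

Check ratios: -40 / 10 = -4.0
Common ratio r = -4.
First term a = 10.
Formula: S_i = 10 * (-4)^i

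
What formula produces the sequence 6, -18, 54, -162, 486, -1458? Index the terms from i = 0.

Check ratios: -18 / 6 = -3.0
Common ratio r = -3.
First term a = 6.
Formula: S_i = 6 * (-3)^i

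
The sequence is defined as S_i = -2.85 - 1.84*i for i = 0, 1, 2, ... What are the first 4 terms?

This is an arithmetic sequence.
i=0: S_0 = -2.85 + -1.84*0 = -2.85
i=1: S_1 = -2.85 + -1.84*1 = -4.69
i=2: S_2 = -2.85 + -1.84*2 = -6.53
i=3: S_3 = -2.85 + -1.84*3 = -8.37
The first 4 terms are: [-2.85, -4.69, -6.53, -8.37]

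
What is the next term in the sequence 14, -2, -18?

Differences: -2 - 14 = -16
This is an arithmetic sequence with common difference d = -16.
Next term = -18 + -16 = -34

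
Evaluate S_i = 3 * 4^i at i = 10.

S_10 = 3 * 4^10 = 3 * 1048576 = 3145728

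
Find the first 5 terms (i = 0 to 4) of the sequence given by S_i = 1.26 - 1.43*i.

This is an arithmetic sequence.
i=0: S_0 = 1.26 + -1.43*0 = 1.26
i=1: S_1 = 1.26 + -1.43*1 = -0.17
i=2: S_2 = 1.26 + -1.43*2 = -1.6
i=3: S_3 = 1.26 + -1.43*3 = -3.03
i=4: S_4 = 1.26 + -1.43*4 = -4.46
The first 5 terms are: [1.26, -0.17, -1.6, -3.03, -4.46]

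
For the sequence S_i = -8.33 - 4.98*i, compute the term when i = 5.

S_5 = -8.33 + -4.98*5 = -8.33 + -24.9 = -33.23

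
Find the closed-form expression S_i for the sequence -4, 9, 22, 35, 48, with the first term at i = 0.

Check differences: 9 - -4 = 13
22 - 9 = 13
Common difference d = 13.
First term a = -4.
Formula: S_i = -4 + 13*i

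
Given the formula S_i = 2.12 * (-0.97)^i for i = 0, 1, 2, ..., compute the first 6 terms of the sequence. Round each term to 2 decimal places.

This is a geometric sequence.
i=0: S_0 = 2.12 * (-0.97)^0 = 2.12
i=1: S_1 = 2.12 * (-0.97)^1 ≈ -2.06
i=2: S_2 = 2.12 * (-0.97)^2 ≈ 1.99
i=3: S_3 = 2.12 * (-0.97)^3 ≈ -1.93
i=4: S_4 = 2.12 * (-0.97)^4 ≈ 1.88
i=5: S_5 = 2.12 * (-0.97)^5 ≈ -1.82
The first 6 terms are: [2.12, -2.06, 1.99, -1.93, 1.88, -1.82]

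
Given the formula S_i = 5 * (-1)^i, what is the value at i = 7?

S_7 = 5 * (-1)^7 = 5 * -1 = -5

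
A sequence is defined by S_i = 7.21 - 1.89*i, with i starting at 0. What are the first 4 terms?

This is an arithmetic sequence.
i=0: S_0 = 7.21 + -1.89*0 = 7.21
i=1: S_1 = 7.21 + -1.89*1 = 5.32
i=2: S_2 = 7.21 + -1.89*2 = 3.43
i=3: S_3 = 7.21 + -1.89*3 = 1.54
The first 4 terms are: [7.21, 5.32, 3.43, 1.54]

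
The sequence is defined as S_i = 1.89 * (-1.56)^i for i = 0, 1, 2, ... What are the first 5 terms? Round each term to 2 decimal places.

This is a geometric sequence.
i=0: S_0 = 1.89 * (-1.56)^0 = 1.89
i=1: S_1 = 1.89 * (-1.56)^1 ≈ -2.95
i=2: S_2 = 1.89 * (-1.56)^2 ≈ 4.6
i=3: S_3 = 1.89 * (-1.56)^3 ≈ -7.18
i=4: S_4 = 1.89 * (-1.56)^4 ≈ 11.19
The first 5 terms are: [1.89, -2.95, 4.6, -7.18, 11.19]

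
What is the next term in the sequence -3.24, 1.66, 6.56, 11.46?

Differences: 1.66 - -3.24 = 4.9
This is an arithmetic sequence with common difference d = 4.9.
Next term = 11.46 + 4.9 = 16.36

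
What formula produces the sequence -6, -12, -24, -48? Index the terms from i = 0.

Check ratios: -12 / -6 = 2.0
Common ratio r = 2.
First term a = -6.
Formula: S_i = -6 * 2^i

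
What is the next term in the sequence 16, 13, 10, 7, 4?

Differences: 13 - 16 = -3
This is an arithmetic sequence with common difference d = -3.
Next term = 4 + -3 = 1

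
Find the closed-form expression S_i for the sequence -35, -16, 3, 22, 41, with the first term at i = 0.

Check differences: -16 - -35 = 19
3 - -16 = 19
Common difference d = 19.
First term a = -35.
Formula: S_i = -35 + 19*i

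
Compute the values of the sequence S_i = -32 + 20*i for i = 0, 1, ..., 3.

This is an arithmetic sequence.
i=0: S_0 = -32 + 20*0 = -32
i=1: S_1 = -32 + 20*1 = -12
i=2: S_2 = -32 + 20*2 = 8
i=3: S_3 = -32 + 20*3 = 28
The first 4 terms are: [-32, -12, 8, 28]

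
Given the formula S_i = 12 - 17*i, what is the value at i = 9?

S_9 = 12 + -17*9 = 12 + -153 = -141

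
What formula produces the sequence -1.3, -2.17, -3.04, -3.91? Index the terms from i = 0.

Check differences: -2.17 - -1.3 = -0.87
-3.04 - -2.17 = -0.87
Common difference d = -0.87.
First term a = -1.3.
Formula: S_i = -1.30 - 0.87*i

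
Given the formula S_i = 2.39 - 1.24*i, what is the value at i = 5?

S_5 = 2.39 + -1.24*5 = 2.39 + -6.2 = -3.81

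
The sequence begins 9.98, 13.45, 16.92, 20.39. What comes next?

Differences: 13.45 - 9.98 = 3.47
This is an arithmetic sequence with common difference d = 3.47.
Next term = 20.39 + 3.47 = 23.86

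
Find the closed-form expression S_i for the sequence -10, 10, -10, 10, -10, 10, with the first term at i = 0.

Check ratios: 10 / -10 = -1.0
Common ratio r = -1.
First term a = -10.
Formula: S_i = -10 * (-1)^i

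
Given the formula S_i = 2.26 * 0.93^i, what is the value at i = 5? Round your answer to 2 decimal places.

S_5 = 2.26 * 0.93^5 ≈ 2.26 * 0.6957 ≈ 1.57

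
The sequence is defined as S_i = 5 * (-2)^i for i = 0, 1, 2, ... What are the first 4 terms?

This is a geometric sequence.
i=0: S_0 = 5 * (-2)^0 = 5
i=1: S_1 = 5 * (-2)^1 = -10
i=2: S_2 = 5 * (-2)^2 = 20
i=3: S_3 = 5 * (-2)^3 = -40
The first 4 terms are: [5, -10, 20, -40]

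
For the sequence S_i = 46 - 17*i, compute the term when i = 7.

S_7 = 46 + -17*7 = 46 + -119 = -73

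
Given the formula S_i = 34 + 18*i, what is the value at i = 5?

S_5 = 34 + 18*5 = 34 + 90 = 124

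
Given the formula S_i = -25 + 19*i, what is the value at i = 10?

S_10 = -25 + 19*10 = -25 + 190 = 165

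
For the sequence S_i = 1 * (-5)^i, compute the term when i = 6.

S_6 = 1 * (-5)^6 = 1 * 15625 = 15625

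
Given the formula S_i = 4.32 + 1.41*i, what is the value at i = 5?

S_5 = 4.32 + 1.41*5 = 4.32 + 7.05 = 11.37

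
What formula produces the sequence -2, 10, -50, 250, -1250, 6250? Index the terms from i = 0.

Check ratios: 10 / -2 = -5.0
Common ratio r = -5.
First term a = -2.
Formula: S_i = -2 * (-5)^i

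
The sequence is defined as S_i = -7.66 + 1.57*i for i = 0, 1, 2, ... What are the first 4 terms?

This is an arithmetic sequence.
i=0: S_0 = -7.66 + 1.57*0 = -7.66
i=1: S_1 = -7.66 + 1.57*1 = -6.09
i=2: S_2 = -7.66 + 1.57*2 = -4.52
i=3: S_3 = -7.66 + 1.57*3 = -2.95
The first 4 terms are: [-7.66, -6.09, -4.52, -2.95]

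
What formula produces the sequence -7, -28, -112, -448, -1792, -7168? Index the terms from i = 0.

Check ratios: -28 / -7 = 4.0
Common ratio r = 4.
First term a = -7.
Formula: S_i = -7 * 4^i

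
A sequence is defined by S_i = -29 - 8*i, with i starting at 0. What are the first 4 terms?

This is an arithmetic sequence.
i=0: S_0 = -29 + -8*0 = -29
i=1: S_1 = -29 + -8*1 = -37
i=2: S_2 = -29 + -8*2 = -45
i=3: S_3 = -29 + -8*3 = -53
The first 4 terms are: [-29, -37, -45, -53]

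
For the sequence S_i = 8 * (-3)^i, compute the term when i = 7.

S_7 = 8 * (-3)^7 = 8 * -2187 = -17496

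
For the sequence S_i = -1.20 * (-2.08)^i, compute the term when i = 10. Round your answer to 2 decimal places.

S_10 = -1.2 * (-2.08)^10 ≈ -1.2 * 1515.7701 ≈ -1818.92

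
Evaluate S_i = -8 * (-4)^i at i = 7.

S_7 = -8 * (-4)^7 = -8 * -16384 = 131072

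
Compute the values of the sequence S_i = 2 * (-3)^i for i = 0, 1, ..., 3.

This is a geometric sequence.
i=0: S_0 = 2 * (-3)^0 = 2
i=1: S_1 = 2 * (-3)^1 = -6
i=2: S_2 = 2 * (-3)^2 = 18
i=3: S_3 = 2 * (-3)^3 = -54
The first 4 terms are: [2, -6, 18, -54]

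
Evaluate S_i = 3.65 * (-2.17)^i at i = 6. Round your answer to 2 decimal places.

S_6 = 3.65 * (-2.17)^6 ≈ 3.65 * 104.4139 ≈ 381.11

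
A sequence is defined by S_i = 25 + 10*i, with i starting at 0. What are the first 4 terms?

This is an arithmetic sequence.
i=0: S_0 = 25 + 10*0 = 25
i=1: S_1 = 25 + 10*1 = 35
i=2: S_2 = 25 + 10*2 = 45
i=3: S_3 = 25 + 10*3 = 55
The first 4 terms are: [25, 35, 45, 55]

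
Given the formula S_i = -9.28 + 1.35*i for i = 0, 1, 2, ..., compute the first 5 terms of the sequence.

This is an arithmetic sequence.
i=0: S_0 = -9.28 + 1.35*0 = -9.28
i=1: S_1 = -9.28 + 1.35*1 = -7.93
i=2: S_2 = -9.28 + 1.35*2 = -6.58
i=3: S_3 = -9.28 + 1.35*3 = -5.23
i=4: S_4 = -9.28 + 1.35*4 = -3.88
The first 5 terms are: [-9.28, -7.93, -6.58, -5.23, -3.88]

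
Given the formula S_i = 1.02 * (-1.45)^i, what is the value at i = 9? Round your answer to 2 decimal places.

S_9 = 1.02 * (-1.45)^9 ≈ 1.02 * -28.3343 ≈ -28.9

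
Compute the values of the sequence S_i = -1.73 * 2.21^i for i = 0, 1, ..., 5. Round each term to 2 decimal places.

This is a geometric sequence.
i=0: S_0 = -1.73 * 2.21^0 = -1.73
i=1: S_1 = -1.73 * 2.21^1 ≈ -3.82
i=2: S_2 = -1.73 * 2.21^2 ≈ -8.45
i=3: S_3 = -1.73 * 2.21^3 ≈ -18.67
i=4: S_4 = -1.73 * 2.21^4 ≈ -41.27
i=5: S_5 = -1.73 * 2.21^5 ≈ -91.2
The first 6 terms are: [-1.73, -3.82, -8.45, -18.67, -41.27, -91.2]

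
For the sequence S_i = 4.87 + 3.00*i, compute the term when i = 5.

S_5 = 4.87 + 3.0*5 = 4.87 + 15.0 = 19.87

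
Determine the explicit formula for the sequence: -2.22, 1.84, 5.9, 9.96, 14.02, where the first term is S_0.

Check differences: 1.84 - -2.22 = 4.06
5.9 - 1.84 = 4.06
Common difference d = 4.06.
First term a = -2.22.
Formula: S_i = -2.22 + 4.06*i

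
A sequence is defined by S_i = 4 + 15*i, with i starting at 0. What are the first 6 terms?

This is an arithmetic sequence.
i=0: S_0 = 4 + 15*0 = 4
i=1: S_1 = 4 + 15*1 = 19
i=2: S_2 = 4 + 15*2 = 34
i=3: S_3 = 4 + 15*3 = 49
i=4: S_4 = 4 + 15*4 = 64
i=5: S_5 = 4 + 15*5 = 79
The first 6 terms are: [4, 19, 34, 49, 64, 79]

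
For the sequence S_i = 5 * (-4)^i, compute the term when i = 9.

S_9 = 5 * (-4)^9 = 5 * -262144 = -1310720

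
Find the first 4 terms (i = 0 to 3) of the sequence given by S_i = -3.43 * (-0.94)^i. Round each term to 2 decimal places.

This is a geometric sequence.
i=0: S_0 = -3.43 * (-0.94)^0 = -3.43
i=1: S_1 = -3.43 * (-0.94)^1 ≈ 3.22
i=2: S_2 = -3.43 * (-0.94)^2 ≈ -3.03
i=3: S_3 = -3.43 * (-0.94)^3 ≈ 2.85
The first 4 terms are: [-3.43, 3.22, -3.03, 2.85]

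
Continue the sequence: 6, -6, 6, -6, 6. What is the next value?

Ratios: -6 / 6 = -1.0
This is a geometric sequence with common ratio r = -1.
Next term = 6 * -1 = -6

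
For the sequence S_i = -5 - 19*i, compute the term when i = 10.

S_10 = -5 + -19*10 = -5 + -190 = -195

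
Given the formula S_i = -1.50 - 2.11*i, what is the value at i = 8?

S_8 = -1.5 + -2.11*8 = -1.5 + -16.88 = -18.38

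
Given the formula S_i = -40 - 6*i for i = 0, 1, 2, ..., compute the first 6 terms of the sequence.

This is an arithmetic sequence.
i=0: S_0 = -40 + -6*0 = -40
i=1: S_1 = -40 + -6*1 = -46
i=2: S_2 = -40 + -6*2 = -52
i=3: S_3 = -40 + -6*3 = -58
i=4: S_4 = -40 + -6*4 = -64
i=5: S_5 = -40 + -6*5 = -70
The first 6 terms are: [-40, -46, -52, -58, -64, -70]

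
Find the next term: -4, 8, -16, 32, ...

Ratios: 8 / -4 = -2.0
This is a geometric sequence with common ratio r = -2.
Next term = 32 * -2 = -64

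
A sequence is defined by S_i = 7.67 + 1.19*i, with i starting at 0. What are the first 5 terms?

This is an arithmetic sequence.
i=0: S_0 = 7.67 + 1.19*0 = 7.67
i=1: S_1 = 7.67 + 1.19*1 = 8.86
i=2: S_2 = 7.67 + 1.19*2 = 10.05
i=3: S_3 = 7.67 + 1.19*3 = 11.24
i=4: S_4 = 7.67 + 1.19*4 = 12.43
The first 5 terms are: [7.67, 8.86, 10.05, 11.24, 12.43]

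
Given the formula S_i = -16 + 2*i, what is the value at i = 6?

S_6 = -16 + 2*6 = -16 + 12 = -4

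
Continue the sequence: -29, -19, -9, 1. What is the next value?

Differences: -19 - -29 = 10
This is an arithmetic sequence with common difference d = 10.
Next term = 1 + 10 = 11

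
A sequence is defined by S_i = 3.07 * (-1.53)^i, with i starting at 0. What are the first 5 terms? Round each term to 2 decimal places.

This is a geometric sequence.
i=0: S_0 = 3.07 * (-1.53)^0 = 3.07
i=1: S_1 = 3.07 * (-1.53)^1 ≈ -4.7
i=2: S_2 = 3.07 * (-1.53)^2 ≈ 7.19
i=3: S_3 = 3.07 * (-1.53)^3 ≈ -11.0
i=4: S_4 = 3.07 * (-1.53)^4 ≈ 16.82
The first 5 terms are: [3.07, -4.7, 7.19, -11.0, 16.82]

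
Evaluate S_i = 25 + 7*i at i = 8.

S_8 = 25 + 7*8 = 25 + 56 = 81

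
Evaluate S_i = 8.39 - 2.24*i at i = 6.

S_6 = 8.39 + -2.24*6 = 8.39 + -13.44 = -5.05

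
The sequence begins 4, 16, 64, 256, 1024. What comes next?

Ratios: 16 / 4 = 4.0
This is a geometric sequence with common ratio r = 4.
Next term = 1024 * 4 = 4096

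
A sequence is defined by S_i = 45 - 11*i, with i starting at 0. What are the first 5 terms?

This is an arithmetic sequence.
i=0: S_0 = 45 + -11*0 = 45
i=1: S_1 = 45 + -11*1 = 34
i=2: S_2 = 45 + -11*2 = 23
i=3: S_3 = 45 + -11*3 = 12
i=4: S_4 = 45 + -11*4 = 1
The first 5 terms are: [45, 34, 23, 12, 1]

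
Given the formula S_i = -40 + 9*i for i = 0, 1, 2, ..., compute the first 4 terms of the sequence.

This is an arithmetic sequence.
i=0: S_0 = -40 + 9*0 = -40
i=1: S_1 = -40 + 9*1 = -31
i=2: S_2 = -40 + 9*2 = -22
i=3: S_3 = -40 + 9*3 = -13
The first 4 terms are: [-40, -31, -22, -13]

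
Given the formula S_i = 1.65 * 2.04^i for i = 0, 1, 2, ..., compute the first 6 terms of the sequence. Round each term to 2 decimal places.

This is a geometric sequence.
i=0: S_0 = 1.65 * 2.04^0 = 1.65
i=1: S_1 = 1.65 * 2.04^1 ≈ 3.37
i=2: S_2 = 1.65 * 2.04^2 ≈ 6.87
i=3: S_3 = 1.65 * 2.04^3 ≈ 14.01
i=4: S_4 = 1.65 * 2.04^4 ≈ 28.58
i=5: S_5 = 1.65 * 2.04^5 ≈ 58.3
The first 6 terms are: [1.65, 3.37, 6.87, 14.01, 28.58, 58.3]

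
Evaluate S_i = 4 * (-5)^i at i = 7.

S_7 = 4 * (-5)^7 = 4 * -78125 = -312500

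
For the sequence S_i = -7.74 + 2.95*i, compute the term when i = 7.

S_7 = -7.74 + 2.95*7 = -7.74 + 20.65 = 12.91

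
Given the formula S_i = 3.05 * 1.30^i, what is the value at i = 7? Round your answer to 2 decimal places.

S_7 = 3.05 * 1.3^7 ≈ 3.05 * 6.2749 ≈ 19.14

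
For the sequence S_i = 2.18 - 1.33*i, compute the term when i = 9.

S_9 = 2.18 + -1.33*9 = 2.18 + -11.97 = -9.79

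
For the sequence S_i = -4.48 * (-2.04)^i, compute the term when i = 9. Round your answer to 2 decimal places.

S_9 = -4.48 * (-2.04)^9 ≈ -4.48 * -611.8874 ≈ 2741.26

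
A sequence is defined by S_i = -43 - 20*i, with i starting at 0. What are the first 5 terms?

This is an arithmetic sequence.
i=0: S_0 = -43 + -20*0 = -43
i=1: S_1 = -43 + -20*1 = -63
i=2: S_2 = -43 + -20*2 = -83
i=3: S_3 = -43 + -20*3 = -103
i=4: S_4 = -43 + -20*4 = -123
The first 5 terms are: [-43, -63, -83, -103, -123]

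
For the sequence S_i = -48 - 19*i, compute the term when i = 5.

S_5 = -48 + -19*5 = -48 + -95 = -143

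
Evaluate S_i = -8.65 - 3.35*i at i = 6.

S_6 = -8.65 + -3.35*6 = -8.65 + -20.1 = -28.75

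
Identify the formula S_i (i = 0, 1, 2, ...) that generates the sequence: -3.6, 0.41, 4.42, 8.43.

Check differences: 0.41 - -3.6 = 4.01
4.42 - 0.41 = 4.01
Common difference d = 4.01.
First term a = -3.6.
Formula: S_i = -3.60 + 4.01*i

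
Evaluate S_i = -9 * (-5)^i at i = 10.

S_10 = -9 * (-5)^10 = -9 * 9765625 = -87890625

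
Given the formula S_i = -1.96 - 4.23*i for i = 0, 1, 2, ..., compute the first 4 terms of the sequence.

This is an arithmetic sequence.
i=0: S_0 = -1.96 + -4.23*0 = -1.96
i=1: S_1 = -1.96 + -4.23*1 = -6.19
i=2: S_2 = -1.96 + -4.23*2 = -10.42
i=3: S_3 = -1.96 + -4.23*3 = -14.65
The first 4 terms are: [-1.96, -6.19, -10.42, -14.65]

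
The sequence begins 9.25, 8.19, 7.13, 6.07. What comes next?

Differences: 8.19 - 9.25 = -1.06
This is an arithmetic sequence with common difference d = -1.06.
Next term = 6.07 + -1.06 = 5.01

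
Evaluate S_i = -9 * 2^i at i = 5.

S_5 = -9 * 2^5 = -9 * 32 = -288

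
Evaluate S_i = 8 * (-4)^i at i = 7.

S_7 = 8 * (-4)^7 = 8 * -16384 = -131072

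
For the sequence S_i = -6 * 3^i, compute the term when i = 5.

S_5 = -6 * 3^5 = -6 * 243 = -1458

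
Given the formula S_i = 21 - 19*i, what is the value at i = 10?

S_10 = 21 + -19*10 = 21 + -190 = -169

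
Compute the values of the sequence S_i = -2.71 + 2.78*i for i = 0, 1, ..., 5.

This is an arithmetic sequence.
i=0: S_0 = -2.71 + 2.78*0 = -2.71
i=1: S_1 = -2.71 + 2.78*1 = 0.07
i=2: S_2 = -2.71 + 2.78*2 = 2.85
i=3: S_3 = -2.71 + 2.78*3 = 5.63
i=4: S_4 = -2.71 + 2.78*4 = 8.41
i=5: S_5 = -2.71 + 2.78*5 = 11.19
The first 6 terms are: [-2.71, 0.07, 2.85, 5.63, 8.41, 11.19]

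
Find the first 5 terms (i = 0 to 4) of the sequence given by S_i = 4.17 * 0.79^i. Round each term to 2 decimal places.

This is a geometric sequence.
i=0: S_0 = 4.17 * 0.79^0 = 4.17
i=1: S_1 = 4.17 * 0.79^1 ≈ 3.29
i=2: S_2 = 4.17 * 0.79^2 ≈ 2.6
i=3: S_3 = 4.17 * 0.79^3 ≈ 2.06
i=4: S_4 = 4.17 * 0.79^4 ≈ 1.62
The first 5 terms are: [4.17, 3.29, 2.6, 2.06, 1.62]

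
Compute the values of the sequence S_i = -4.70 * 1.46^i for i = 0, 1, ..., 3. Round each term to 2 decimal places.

This is a geometric sequence.
i=0: S_0 = -4.7 * 1.46^0 = -4.7
i=1: S_1 = -4.7 * 1.46^1 ≈ -6.86
i=2: S_2 = -4.7 * 1.46^2 ≈ -10.02
i=3: S_3 = -4.7 * 1.46^3 ≈ -14.63
The first 4 terms are: [-4.7, -6.86, -10.02, -14.63]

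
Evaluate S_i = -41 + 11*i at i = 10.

S_10 = -41 + 11*10 = -41 + 110 = 69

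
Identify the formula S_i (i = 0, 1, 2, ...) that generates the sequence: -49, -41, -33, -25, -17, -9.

Check differences: -41 - -49 = 8
-33 - -41 = 8
Common difference d = 8.
First term a = -49.
Formula: S_i = -49 + 8*i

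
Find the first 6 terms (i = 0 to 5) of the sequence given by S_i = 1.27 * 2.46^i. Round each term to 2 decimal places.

This is a geometric sequence.
i=0: S_0 = 1.27 * 2.46^0 = 1.27
i=1: S_1 = 1.27 * 2.46^1 ≈ 3.12
i=2: S_2 = 1.27 * 2.46^2 ≈ 7.69
i=3: S_3 = 1.27 * 2.46^3 ≈ 18.91
i=4: S_4 = 1.27 * 2.46^4 ≈ 46.51
i=5: S_5 = 1.27 * 2.46^5 ≈ 114.41
The first 6 terms are: [1.27, 3.12, 7.69, 18.91, 46.51, 114.41]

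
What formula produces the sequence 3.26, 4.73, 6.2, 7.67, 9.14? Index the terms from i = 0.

Check differences: 4.73 - 3.26 = 1.47
6.2 - 4.73 = 1.47
Common difference d = 1.47.
First term a = 3.26.
Formula: S_i = 3.26 + 1.47*i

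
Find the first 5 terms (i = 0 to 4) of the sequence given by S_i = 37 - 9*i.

This is an arithmetic sequence.
i=0: S_0 = 37 + -9*0 = 37
i=1: S_1 = 37 + -9*1 = 28
i=2: S_2 = 37 + -9*2 = 19
i=3: S_3 = 37 + -9*3 = 10
i=4: S_4 = 37 + -9*4 = 1
The first 5 terms are: [37, 28, 19, 10, 1]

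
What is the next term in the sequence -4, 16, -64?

Ratios: 16 / -4 = -4.0
This is a geometric sequence with common ratio r = -4.
Next term = -64 * -4 = 256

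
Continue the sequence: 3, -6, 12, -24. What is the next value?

Ratios: -6 / 3 = -2.0
This is a geometric sequence with common ratio r = -2.
Next term = -24 * -2 = 48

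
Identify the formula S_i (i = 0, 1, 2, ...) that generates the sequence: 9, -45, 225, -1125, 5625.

Check ratios: -45 / 9 = -5.0
Common ratio r = -5.
First term a = 9.
Formula: S_i = 9 * (-5)^i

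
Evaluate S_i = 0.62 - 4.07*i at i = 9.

S_9 = 0.62 + -4.07*9 = 0.62 + -36.63 = -36.01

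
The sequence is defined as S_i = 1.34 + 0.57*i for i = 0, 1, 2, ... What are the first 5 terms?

This is an arithmetic sequence.
i=0: S_0 = 1.34 + 0.57*0 = 1.34
i=1: S_1 = 1.34 + 0.57*1 = 1.91
i=2: S_2 = 1.34 + 0.57*2 = 2.48
i=3: S_3 = 1.34 + 0.57*3 = 3.05
i=4: S_4 = 1.34 + 0.57*4 = 3.62
The first 5 terms are: [1.34, 1.91, 2.48, 3.05, 3.62]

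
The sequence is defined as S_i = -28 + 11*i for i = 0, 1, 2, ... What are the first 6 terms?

This is an arithmetic sequence.
i=0: S_0 = -28 + 11*0 = -28
i=1: S_1 = -28 + 11*1 = -17
i=2: S_2 = -28 + 11*2 = -6
i=3: S_3 = -28 + 11*3 = 5
i=4: S_4 = -28 + 11*4 = 16
i=5: S_5 = -28 + 11*5 = 27
The first 6 terms are: [-28, -17, -6, 5, 16, 27]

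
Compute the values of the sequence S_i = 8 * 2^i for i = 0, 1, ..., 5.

This is a geometric sequence.
i=0: S_0 = 8 * 2^0 = 8
i=1: S_1 = 8 * 2^1 = 16
i=2: S_2 = 8 * 2^2 = 32
i=3: S_3 = 8 * 2^3 = 64
i=4: S_4 = 8 * 2^4 = 128
i=5: S_5 = 8 * 2^5 = 256
The first 6 terms are: [8, 16, 32, 64, 128, 256]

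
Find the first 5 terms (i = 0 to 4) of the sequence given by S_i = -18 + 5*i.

This is an arithmetic sequence.
i=0: S_0 = -18 + 5*0 = -18
i=1: S_1 = -18 + 5*1 = -13
i=2: S_2 = -18 + 5*2 = -8
i=3: S_3 = -18 + 5*3 = -3
i=4: S_4 = -18 + 5*4 = 2
The first 5 terms are: [-18, -13, -8, -3, 2]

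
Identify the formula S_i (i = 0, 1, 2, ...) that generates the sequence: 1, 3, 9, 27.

Check ratios: 3 / 1 = 3.0
Common ratio r = 3.
First term a = 1.
Formula: S_i = 1 * 3^i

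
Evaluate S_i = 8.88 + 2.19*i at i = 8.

S_8 = 8.88 + 2.19*8 = 8.88 + 17.52 = 26.4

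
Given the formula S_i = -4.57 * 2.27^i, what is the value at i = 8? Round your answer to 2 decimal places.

S_8 = -4.57 * 2.27^8 ≈ -4.57 * 705.0288 ≈ -3221.98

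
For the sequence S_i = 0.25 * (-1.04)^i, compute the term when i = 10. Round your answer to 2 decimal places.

S_10 = 0.25 * (-1.04)^10 ≈ 0.25 * 1.4802 ≈ 0.37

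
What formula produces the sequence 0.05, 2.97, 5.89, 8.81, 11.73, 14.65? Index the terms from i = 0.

Check differences: 2.97 - 0.05 = 2.92
5.89 - 2.97 = 2.92
Common difference d = 2.92.
First term a = 0.05.
Formula: S_i = 0.05 + 2.92*i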